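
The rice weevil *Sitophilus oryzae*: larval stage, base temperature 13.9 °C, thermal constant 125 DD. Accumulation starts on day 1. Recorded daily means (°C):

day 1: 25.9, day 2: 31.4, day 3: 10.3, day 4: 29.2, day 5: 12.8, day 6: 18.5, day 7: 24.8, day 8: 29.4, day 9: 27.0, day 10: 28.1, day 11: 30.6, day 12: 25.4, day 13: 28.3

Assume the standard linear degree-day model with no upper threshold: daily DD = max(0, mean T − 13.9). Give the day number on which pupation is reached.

Daily DD above 13.9 °C: 12.0, 17.5, 0.0, 15.3, 0.0, 4.6, 10.9, 15.5, 13.1, 14.2, 16.7, 11.5, 14.4.
Cumulative: 12.0, 29.5, 29.5, 44.8, 44.8, 49.4, 60.3, 75.8, 88.9, 103.1, 119.8, 131.3, 145.7.
The total first reaches 125 DD on day 12.

day 12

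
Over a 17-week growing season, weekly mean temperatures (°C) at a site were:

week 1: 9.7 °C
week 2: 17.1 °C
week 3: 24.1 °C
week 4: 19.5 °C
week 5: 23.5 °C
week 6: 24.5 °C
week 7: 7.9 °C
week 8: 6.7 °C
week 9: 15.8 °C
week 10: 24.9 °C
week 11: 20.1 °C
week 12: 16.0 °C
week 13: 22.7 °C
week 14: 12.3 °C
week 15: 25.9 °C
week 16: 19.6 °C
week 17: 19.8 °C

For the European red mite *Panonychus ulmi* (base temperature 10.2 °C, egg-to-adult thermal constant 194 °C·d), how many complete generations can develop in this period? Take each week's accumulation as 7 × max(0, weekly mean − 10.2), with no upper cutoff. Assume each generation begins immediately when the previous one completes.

Weekly DD (7 × max(0, T̄ − 10.2)): 0.0, 48.3, 97.3, 65.1, 93.1, 100.1, 0.0, 0.0, 39.2, 102.9, 69.3, 40.6, 87.5, 14.7, 109.9, 65.8, 67.2.
Season total = 1001.0 DD.
Complete generations = ⌊1001.0 / 194⌋ = 5.

5 generations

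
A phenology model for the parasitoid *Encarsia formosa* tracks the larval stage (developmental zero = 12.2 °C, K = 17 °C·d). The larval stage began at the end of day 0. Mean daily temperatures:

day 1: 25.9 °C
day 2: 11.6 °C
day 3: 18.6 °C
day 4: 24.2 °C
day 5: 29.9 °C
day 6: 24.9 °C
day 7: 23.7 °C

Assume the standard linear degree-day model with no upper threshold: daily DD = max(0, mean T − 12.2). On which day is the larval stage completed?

Daily DD above 12.2 °C: 13.7, 0.0, 6.4, 12.0, 17.7, 12.7, 11.5.
Cumulative: 13.7, 13.7, 20.1, 32.1, 49.8, 62.5, 74.0.
The total first reaches 17 DD on day 3.

day 3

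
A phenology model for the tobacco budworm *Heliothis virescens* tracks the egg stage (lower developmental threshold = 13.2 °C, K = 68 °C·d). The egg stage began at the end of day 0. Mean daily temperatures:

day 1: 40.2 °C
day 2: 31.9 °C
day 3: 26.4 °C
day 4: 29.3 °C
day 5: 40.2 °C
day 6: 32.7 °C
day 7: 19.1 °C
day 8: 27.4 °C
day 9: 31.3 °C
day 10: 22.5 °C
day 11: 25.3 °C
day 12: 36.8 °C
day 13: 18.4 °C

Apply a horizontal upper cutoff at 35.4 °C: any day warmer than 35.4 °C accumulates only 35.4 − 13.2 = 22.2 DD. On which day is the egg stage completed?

day 4

Daily DD above 13.2 °C (capped at 22.2): 22.2, 18.7, 13.2, 16.1, 22.2, 19.5, 5.9, 14.2, 18.1, 9.3, 12.1, 22.2, 5.2.
Cumulative: 22.2, 40.9, 54.1, 70.2, 92.4, 111.9, 117.8, 132.0, 150.1, 159.4, 171.5, 193.7, 198.9.
The total first reaches 68 DD on day 4.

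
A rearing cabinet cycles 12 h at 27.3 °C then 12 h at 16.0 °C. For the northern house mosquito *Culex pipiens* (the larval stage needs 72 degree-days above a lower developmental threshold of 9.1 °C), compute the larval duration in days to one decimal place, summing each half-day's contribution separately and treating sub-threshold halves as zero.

5.7 days

Day half: max(0, 27.3 − 9.1) × 0.5 = 18.2 × 0.5 = 9.10 DD.
Night half: max(0, 16.0 − 9.1) × 0.5 = 6.9 × 0.5 = 3.45 DD.
Per 24 h: 12.55 DD/day.
Duration = 72 / 12.55 = 5.737 ≈ 5.7 days.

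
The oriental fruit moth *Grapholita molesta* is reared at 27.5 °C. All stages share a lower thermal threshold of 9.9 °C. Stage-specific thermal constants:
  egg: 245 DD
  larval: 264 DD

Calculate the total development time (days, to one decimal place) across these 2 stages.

28.9 days

Daily accumulation at 27.5 °C = 27.5 − 9.9 = 17.6 DD/day.
Total K = 245 + 264 = 509 DD.
Total duration = 509 / 17.6 = 28.920 ≈ 28.9 days.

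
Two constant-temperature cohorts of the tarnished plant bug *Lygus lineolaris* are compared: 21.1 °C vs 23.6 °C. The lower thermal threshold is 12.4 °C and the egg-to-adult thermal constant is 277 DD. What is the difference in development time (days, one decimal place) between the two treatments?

7.1 days

At 21.1 °C: 277 / (21.1 − 12.4) = 277 / 8.7 = 31.839 d.
At 23.6 °C: 277 / (23.6 − 12.4) = 277 / 11.2 = 24.732 d.
Difference = |31.839 − 24.732| = 7.107 ≈ 7.1 days.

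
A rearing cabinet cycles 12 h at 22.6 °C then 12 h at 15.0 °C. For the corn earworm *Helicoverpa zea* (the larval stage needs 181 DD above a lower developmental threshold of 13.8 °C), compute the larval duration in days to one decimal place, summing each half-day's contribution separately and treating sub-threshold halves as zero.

36.2 days

Day half: max(0, 22.6 − 13.8) × 0.5 = 8.8 × 0.5 = 4.40 DD.
Night half: max(0, 15.0 − 13.8) × 0.5 = 1.2 × 0.5 = 0.60 DD.
Per 24 h: 5.00 DD/day.
Duration = 181 / 5.00 = 36.200 ≈ 36.2 days.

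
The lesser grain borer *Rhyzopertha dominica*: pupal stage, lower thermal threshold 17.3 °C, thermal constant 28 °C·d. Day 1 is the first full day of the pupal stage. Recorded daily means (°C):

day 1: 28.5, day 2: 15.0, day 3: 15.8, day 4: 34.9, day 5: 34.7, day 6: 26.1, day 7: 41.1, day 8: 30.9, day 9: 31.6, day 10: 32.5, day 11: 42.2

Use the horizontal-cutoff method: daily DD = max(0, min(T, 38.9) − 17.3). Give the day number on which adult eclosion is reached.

day 4

Daily DD above 17.3 °C (capped at 21.6): 11.2, 0.0, 0.0, 17.6, 17.4, 8.8, 21.6, 13.6, 14.3, 15.2, 21.6.
Cumulative: 11.2, 11.2, 11.2, 28.8, 46.2, 55.0, 76.6, 90.2, 104.5, 119.7, 141.3.
The total first reaches 28 DD on day 4.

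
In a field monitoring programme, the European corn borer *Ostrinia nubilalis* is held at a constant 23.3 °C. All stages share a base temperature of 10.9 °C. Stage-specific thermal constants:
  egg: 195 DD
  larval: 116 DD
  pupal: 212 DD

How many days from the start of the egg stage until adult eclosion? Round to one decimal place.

Daily accumulation at 23.3 °C = 23.3 − 10.9 = 12.4 DD/day.
Total K = 195 + 116 + 212 = 523 DD.
Total duration = 523 / 12.4 = 42.177 ≈ 42.2 days.

42.2 days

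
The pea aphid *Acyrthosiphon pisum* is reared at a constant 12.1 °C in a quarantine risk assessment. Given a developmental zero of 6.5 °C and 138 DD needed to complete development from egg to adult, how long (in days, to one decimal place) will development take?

24.6 days

Daily accumulation = 12.1 − 6.5 = 5.6 DD/day.
Duration = 138 / 5.6 = 24.643 ≈ 24.6 days.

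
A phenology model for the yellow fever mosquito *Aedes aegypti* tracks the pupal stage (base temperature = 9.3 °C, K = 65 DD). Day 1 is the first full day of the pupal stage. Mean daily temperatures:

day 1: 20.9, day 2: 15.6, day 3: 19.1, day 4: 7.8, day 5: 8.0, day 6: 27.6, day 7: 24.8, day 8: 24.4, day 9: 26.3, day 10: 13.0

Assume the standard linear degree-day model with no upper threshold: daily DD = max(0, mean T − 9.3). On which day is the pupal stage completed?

Daily DD above 9.3 °C: 11.6, 6.3, 9.8, 0.0, 0.0, 18.3, 15.5, 15.1, 17.0, 3.7.
Cumulative: 11.6, 17.9, 27.7, 27.7, 27.7, 46.0, 61.5, 76.6, 93.6, 97.3.
The total first reaches 65 DD on day 8.

day 8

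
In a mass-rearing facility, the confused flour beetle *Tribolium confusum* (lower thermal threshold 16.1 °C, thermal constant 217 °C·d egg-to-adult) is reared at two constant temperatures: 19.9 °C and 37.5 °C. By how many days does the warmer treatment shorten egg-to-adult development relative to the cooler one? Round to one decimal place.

At 19.9 °C: 217 / (19.9 − 16.1) = 217 / 3.8 = 57.105 d.
At 37.5 °C: 217 / (37.5 − 16.1) = 217 / 21.4 = 10.140 d.
Difference = |57.105 − 10.140| = 46.965 ≈ 47.0 days.

47.0 days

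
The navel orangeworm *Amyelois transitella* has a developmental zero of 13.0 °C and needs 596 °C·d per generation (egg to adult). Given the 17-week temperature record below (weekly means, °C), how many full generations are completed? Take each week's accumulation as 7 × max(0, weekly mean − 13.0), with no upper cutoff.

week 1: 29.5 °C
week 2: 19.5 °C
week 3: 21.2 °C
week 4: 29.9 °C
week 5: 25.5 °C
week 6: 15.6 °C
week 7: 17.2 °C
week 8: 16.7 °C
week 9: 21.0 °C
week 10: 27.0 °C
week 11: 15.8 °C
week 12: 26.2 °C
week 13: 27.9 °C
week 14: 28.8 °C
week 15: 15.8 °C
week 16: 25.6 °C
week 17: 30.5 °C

2 generations

Weekly DD (7 × max(0, T̄ − 13.0)): 115.5, 45.5, 57.4, 118.3, 87.5, 18.2, 29.4, 25.9, 56.0, 98.0, 19.6, 92.4, 104.3, 110.6, 19.6, 88.2, 122.5.
Season total = 1208.9 DD.
Complete generations = ⌊1208.9 / 596⌋ = 2.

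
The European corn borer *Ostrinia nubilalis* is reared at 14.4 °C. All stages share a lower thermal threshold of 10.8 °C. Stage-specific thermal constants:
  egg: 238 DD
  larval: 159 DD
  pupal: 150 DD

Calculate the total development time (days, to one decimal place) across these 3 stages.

151.9 days

Daily accumulation at 14.4 °C = 14.4 − 10.8 = 3.6 DD/day.
Total K = 238 + 159 + 150 = 547 DD.
Total duration = 547 / 3.6 = 151.944 ≈ 151.9 days.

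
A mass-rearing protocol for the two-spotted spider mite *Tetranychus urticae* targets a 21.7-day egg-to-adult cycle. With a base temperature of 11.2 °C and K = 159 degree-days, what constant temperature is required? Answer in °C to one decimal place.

18.5 °C

Required daily accumulation = 159 / 21.7 = 7.327 DD/day.
T = T_base + 7.327 = 11.2 + 7.327 = 18.527 ≈ 18.5 °C.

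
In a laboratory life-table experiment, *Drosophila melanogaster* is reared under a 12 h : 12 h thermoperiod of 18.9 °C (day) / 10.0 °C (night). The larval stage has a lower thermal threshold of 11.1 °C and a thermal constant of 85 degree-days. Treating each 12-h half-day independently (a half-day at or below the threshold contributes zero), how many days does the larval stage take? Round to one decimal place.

21.8 days

Day half: max(0, 18.9 − 11.1) × 0.5 = 7.8 × 0.5 = 3.90 DD.
Night half: max(0, 10.0 − 11.1) × 0.5 = 0.0 × 0.5 = 0.00 DD.
Per 24 h: 3.90 DD/day.
Duration = 85 / 3.90 = 21.795 ≈ 21.8 days.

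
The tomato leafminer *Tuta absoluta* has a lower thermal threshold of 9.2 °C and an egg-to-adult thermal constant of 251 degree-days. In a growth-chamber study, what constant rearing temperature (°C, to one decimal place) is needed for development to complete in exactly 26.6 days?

Required daily accumulation = 251 / 26.6 = 9.436 DD/day.
T = T_base + 9.436 = 9.2 + 9.436 = 18.636 ≈ 18.6 °C.

18.6 °C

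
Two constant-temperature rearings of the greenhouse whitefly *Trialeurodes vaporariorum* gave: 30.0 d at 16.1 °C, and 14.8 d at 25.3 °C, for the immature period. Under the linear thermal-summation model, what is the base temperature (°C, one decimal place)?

Linear rate model ⇒ the product D·(T − T_b) is constant across temperatures.
30.0·(16.1 − T_b) = 14.8·(25.3 − T_b)
T_b = (30.0·16.1 − 14.8·25.3) / (30.0 − 14.8) = 108.56 / 15.2 = 7.142 °C ≈ 7.1 °C.

7.1 °C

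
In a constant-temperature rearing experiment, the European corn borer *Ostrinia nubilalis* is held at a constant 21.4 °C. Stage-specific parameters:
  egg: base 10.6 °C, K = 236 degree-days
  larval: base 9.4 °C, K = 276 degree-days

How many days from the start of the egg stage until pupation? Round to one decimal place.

egg: 236 / (21.4 − 10.6) = 236 / 10.8 = 21.852 d.
larval: 276 / (21.4 − 9.4) = 276 / 12.0 = 23.000 d.
Sum = 44.852 ≈ 44.9 days.

44.9 days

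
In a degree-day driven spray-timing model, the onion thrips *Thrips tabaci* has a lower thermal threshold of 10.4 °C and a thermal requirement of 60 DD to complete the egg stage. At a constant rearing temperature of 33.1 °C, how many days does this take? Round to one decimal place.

Daily accumulation = 33.1 − 10.4 = 22.7 DD/day.
Duration = 60 / 22.7 = 2.643 ≈ 2.6 days.

2.6 days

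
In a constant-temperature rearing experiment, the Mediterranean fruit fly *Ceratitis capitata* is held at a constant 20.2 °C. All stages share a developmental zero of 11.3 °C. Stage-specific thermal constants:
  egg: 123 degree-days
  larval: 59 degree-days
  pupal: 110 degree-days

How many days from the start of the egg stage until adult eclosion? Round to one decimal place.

Daily accumulation at 20.2 °C = 20.2 − 11.3 = 8.9 DD/day.
Total K = 123 + 59 + 110 = 292 DD.
Total duration = 292 / 8.9 = 32.809 ≈ 32.8 days.

32.8 days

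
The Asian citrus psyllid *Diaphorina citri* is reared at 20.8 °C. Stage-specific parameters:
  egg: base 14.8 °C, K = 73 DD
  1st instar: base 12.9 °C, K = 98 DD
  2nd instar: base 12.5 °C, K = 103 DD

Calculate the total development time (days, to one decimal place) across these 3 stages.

37.0 days

egg: 73 / (20.8 − 14.8) = 73 / 6.0 = 12.167 d.
1st instar: 98 / (20.8 − 12.9) = 98 / 7.9 = 12.405 d.
2nd instar: 103 / (20.8 − 12.5) = 103 / 8.3 = 12.410 d.
Sum = 36.981 ≈ 37.0 days.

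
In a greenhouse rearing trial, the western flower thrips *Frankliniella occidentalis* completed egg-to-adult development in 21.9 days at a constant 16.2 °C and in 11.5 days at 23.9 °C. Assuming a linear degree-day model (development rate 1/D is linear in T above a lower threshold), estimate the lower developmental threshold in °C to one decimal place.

Equal thermal constants: D₁(T₁ − T_b) = D₂(T₂ − T_b).
21.9·(16.2 − T_b) = 11.5·(23.9 − T_b)
T_b = (21.9·16.2 − 11.5·23.9) / (21.9 − 11.5) = 79.93 / 10.4 = 7.686 °C ≈ 7.7 °C.

7.7 °C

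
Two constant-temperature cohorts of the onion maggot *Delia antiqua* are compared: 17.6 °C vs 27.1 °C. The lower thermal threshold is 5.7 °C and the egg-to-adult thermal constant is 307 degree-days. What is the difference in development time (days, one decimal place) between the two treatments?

At 17.6 °C: 307 / (17.6 − 5.7) = 307 / 11.9 = 25.798 d.
At 27.1 °C: 307 / (27.1 − 5.7) = 307 / 21.4 = 14.346 d.
Difference = |25.798 − 14.346| = 11.453 ≈ 11.5 days.

11.5 days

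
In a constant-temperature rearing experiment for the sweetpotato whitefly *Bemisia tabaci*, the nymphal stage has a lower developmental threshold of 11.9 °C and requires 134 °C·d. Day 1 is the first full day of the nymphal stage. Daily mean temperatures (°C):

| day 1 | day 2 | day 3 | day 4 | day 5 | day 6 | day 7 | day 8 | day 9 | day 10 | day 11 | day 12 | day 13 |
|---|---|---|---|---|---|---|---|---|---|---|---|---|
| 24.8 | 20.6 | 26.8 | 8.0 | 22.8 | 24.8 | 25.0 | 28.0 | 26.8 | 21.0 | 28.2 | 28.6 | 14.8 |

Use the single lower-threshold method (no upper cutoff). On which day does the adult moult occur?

day 12

Daily DD above 11.9 °C: 12.9, 8.7, 14.9, 0.0, 10.9, 12.9, 13.1, 16.1, 14.9, 9.1, 16.3, 16.7, 2.9.
Cumulative: 12.9, 21.6, 36.5, 36.5, 47.4, 60.3, 73.4, 89.5, 104.4, 113.5, 129.8, 146.5, 149.4.
The total first reaches 134 DD on day 12.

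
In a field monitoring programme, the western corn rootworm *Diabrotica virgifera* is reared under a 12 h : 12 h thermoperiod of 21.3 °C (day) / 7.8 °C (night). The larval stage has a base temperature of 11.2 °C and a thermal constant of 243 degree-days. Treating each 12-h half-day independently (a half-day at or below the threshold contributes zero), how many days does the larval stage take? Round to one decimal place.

48.1 days

Day half: max(0, 21.3 − 11.2) × 0.5 = 10.1 × 0.5 = 5.05 DD.
Night half: max(0, 7.8 − 11.2) × 0.5 = 0.0 × 0.5 = 0.00 DD.
Per 24 h: 5.05 DD/day.
Duration = 243 / 5.05 = 48.119 ≈ 48.1 days.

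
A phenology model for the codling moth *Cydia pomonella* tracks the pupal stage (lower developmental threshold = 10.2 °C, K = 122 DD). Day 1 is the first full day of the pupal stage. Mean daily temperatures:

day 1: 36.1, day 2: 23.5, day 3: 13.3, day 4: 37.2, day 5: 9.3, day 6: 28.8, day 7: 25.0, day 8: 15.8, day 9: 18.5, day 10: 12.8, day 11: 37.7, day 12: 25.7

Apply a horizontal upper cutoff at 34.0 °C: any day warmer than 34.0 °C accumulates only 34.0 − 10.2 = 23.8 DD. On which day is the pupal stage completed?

day 11

Daily DD above 10.2 °C (capped at 23.8): 23.8, 13.3, 3.1, 23.8, 0.0, 18.6, 14.8, 5.6, 8.3, 2.6, 23.8, 15.5.
Cumulative: 23.8, 37.1, 40.2, 64.0, 64.0, 82.6, 97.4, 103.0, 111.3, 113.9, 137.7, 153.2.
The total first reaches 122 DD on day 11.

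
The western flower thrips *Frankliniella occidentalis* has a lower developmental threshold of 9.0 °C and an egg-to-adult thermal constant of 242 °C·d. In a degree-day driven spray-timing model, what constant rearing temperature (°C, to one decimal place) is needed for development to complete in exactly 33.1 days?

Required daily accumulation = 242 / 33.1 = 7.311 DD/day.
T = T_base + 7.311 = 9.0 + 7.311 = 16.311 ≈ 16.3 °C.

16.3 °C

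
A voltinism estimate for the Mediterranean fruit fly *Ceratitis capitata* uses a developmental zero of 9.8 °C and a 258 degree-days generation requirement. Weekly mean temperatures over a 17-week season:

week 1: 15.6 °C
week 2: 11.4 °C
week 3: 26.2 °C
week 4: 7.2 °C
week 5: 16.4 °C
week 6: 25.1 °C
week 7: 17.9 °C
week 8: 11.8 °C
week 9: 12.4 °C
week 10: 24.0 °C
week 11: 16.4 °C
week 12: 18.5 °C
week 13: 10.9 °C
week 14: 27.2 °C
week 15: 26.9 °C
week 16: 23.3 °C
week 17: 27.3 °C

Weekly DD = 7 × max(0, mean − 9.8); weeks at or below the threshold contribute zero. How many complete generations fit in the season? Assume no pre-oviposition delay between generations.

Weekly DD (7 × max(0, T̄ − 9.8)): 40.6, 11.2, 114.8, 0.0, 46.2, 107.1, 56.7, 14.0, 18.2, 99.4, 46.2, 60.9, 7.7, 121.8, 119.7, 94.5, 122.5.
Season total = 1081.5 DD.
Complete generations = ⌊1081.5 / 258⌋ = 4.

4 generations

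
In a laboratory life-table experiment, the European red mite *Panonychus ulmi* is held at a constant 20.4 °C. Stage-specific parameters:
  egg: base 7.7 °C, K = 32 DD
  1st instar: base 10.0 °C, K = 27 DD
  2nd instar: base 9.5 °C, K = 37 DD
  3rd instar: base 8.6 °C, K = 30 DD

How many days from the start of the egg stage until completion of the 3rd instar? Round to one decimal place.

egg: 32 / (20.4 − 7.7) = 32 / 12.7 = 2.520 d.
1st instar: 27 / (20.4 − 10.0) = 27 / 10.4 = 2.596 d.
2nd instar: 37 / (20.4 − 9.5) = 37 / 10.9 = 3.394 d.
3rd instar: 30 / (20.4 − 8.6) = 30 / 11.8 = 2.542 d.
Sum = 11.053 ≈ 11.1 days.

11.1 days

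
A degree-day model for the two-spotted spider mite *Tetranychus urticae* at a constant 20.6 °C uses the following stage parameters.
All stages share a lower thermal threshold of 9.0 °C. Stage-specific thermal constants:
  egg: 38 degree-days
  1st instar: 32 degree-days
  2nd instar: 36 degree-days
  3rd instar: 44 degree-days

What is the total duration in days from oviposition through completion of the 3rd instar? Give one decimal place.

Daily accumulation at 20.6 °C = 20.6 − 9.0 = 11.6 DD/day.
Total K = 38 + 32 + 36 + 44 = 150 DD.
Total duration = 150 / 11.6 = 12.931 ≈ 12.9 days.

12.9 days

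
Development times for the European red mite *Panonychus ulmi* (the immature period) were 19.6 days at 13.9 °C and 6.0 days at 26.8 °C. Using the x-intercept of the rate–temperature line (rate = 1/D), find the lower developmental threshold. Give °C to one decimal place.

Equal thermal constants: D₁(T₁ − T_b) = D₂(T₂ − T_b).
19.6·(13.9 − T_b) = 6.0·(26.8 − T_b)
T_b = (19.6·13.9 − 6.0·26.8) / (19.6 − 6.0) = 111.64 / 13.6 = 8.209 °C ≈ 8.2 °C.

8.2 °C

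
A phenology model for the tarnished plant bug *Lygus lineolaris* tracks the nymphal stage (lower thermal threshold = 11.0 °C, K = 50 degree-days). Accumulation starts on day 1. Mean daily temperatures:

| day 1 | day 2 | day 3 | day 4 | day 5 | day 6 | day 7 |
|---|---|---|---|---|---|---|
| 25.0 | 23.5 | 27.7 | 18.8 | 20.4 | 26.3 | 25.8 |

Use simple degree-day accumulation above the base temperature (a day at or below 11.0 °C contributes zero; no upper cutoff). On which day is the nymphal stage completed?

day 4

Daily DD above 11.0 °C: 14.0, 12.5, 16.7, 7.8, 9.4, 15.3, 14.8.
Cumulative: 14.0, 26.5, 43.2, 51.0, 60.4, 75.7, 90.5.
The total first reaches 50 DD on day 4.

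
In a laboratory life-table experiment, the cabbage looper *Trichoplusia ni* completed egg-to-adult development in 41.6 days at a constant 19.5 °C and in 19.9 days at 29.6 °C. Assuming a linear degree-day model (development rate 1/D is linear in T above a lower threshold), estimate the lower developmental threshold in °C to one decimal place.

10.2 °C

Equal thermal constants: D₁(T₁ − T_b) = D₂(T₂ − T_b).
41.6·(19.5 − T_b) = 19.9·(29.6 − T_b)
T_b = (41.6·19.5 − 19.9·29.6) / (41.6 − 19.9) = 222.16 / 21.7 = 10.238 °C ≈ 10.2 °C.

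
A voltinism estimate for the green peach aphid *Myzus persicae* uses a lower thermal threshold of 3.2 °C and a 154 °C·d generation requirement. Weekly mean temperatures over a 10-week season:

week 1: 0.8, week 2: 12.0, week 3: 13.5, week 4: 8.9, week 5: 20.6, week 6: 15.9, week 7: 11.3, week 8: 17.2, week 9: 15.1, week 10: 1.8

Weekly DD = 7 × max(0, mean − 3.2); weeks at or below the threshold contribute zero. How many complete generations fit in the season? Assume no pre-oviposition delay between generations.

4 generations

Weekly DD (7 × max(0, T̄ − 3.2)): 0.0, 61.6, 72.1, 39.9, 121.8, 88.9, 56.7, 98.0, 83.3, 0.0.
Season total = 622.3 DD.
Complete generations = ⌊622.3 / 154⌋ = 4.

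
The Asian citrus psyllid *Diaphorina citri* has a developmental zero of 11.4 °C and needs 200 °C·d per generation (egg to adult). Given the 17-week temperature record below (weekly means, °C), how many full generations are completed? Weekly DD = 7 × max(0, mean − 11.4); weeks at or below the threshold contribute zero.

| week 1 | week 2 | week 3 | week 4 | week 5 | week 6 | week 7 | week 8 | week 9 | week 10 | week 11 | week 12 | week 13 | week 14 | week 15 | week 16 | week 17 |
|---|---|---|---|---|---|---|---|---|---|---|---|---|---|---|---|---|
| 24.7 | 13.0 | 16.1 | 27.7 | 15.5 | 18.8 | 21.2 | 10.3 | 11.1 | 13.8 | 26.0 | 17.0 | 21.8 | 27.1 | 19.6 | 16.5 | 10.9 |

4 generations

Weekly DD (7 × max(0, T̄ − 11.4)): 93.1, 11.2, 32.9, 114.1, 28.7, 51.8, 68.6, 0.0, 0.0, 16.8, 102.2, 39.2, 72.8, 109.9, 57.4, 35.7, 0.0.
Season total = 834.4 DD.
Complete generations = ⌊834.4 / 200⌋ = 4.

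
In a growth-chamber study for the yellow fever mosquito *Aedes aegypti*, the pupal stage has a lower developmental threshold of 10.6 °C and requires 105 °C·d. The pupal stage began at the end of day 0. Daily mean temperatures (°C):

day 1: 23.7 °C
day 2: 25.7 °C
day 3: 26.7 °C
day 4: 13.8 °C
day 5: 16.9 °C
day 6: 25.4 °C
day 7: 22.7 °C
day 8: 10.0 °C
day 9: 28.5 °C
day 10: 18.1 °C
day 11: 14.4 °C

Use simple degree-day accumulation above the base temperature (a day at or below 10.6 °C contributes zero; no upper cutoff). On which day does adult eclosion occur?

Daily DD above 10.6 °C: 13.1, 15.1, 16.1, 3.2, 6.3, 14.8, 12.1, 0.0, 17.9, 7.5, 3.8.
Cumulative: 13.1, 28.2, 44.3, 47.5, 53.8, 68.6, 80.7, 80.7, 98.6, 106.1, 109.9.
The total first reaches 105 DD on day 10.

day 10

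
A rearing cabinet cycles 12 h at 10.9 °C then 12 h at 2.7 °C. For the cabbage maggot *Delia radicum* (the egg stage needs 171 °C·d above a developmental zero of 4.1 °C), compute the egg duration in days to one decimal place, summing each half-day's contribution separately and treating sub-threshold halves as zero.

50.3 days

Day half: max(0, 10.9 − 4.1) × 0.5 = 6.8 × 0.5 = 3.40 DD.
Night half: max(0, 2.7 − 4.1) × 0.5 = 0.0 × 0.5 = 0.00 DD.
Per 24 h: 3.40 DD/day.
Duration = 171 / 3.40 = 50.294 ≈ 50.3 days.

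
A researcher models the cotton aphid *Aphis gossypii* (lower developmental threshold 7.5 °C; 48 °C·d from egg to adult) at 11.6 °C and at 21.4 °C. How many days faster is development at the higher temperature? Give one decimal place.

At 11.6 °C: 48 / (11.6 − 7.5) = 48 / 4.1 = 11.707 d.
At 21.4 °C: 48 / (21.4 − 7.5) = 48 / 13.9 = 3.453 d.
Difference = |11.707 − 3.453| = 8.254 ≈ 8.3 days.

8.3 days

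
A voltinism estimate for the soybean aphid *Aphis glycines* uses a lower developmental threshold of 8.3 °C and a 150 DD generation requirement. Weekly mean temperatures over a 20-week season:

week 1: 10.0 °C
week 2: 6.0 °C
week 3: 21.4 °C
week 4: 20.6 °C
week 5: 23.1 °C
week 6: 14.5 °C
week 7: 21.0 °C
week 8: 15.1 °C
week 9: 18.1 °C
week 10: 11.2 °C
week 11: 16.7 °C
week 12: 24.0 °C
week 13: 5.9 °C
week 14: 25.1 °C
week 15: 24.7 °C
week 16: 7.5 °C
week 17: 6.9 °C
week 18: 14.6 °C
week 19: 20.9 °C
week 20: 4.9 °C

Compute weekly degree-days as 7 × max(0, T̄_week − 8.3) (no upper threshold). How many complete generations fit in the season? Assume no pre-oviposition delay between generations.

Weekly DD (7 × max(0, T̄ − 8.3)): 11.9, 0.0, 91.7, 86.1, 103.6, 43.4, 88.9, 47.6, 68.6, 20.3, 58.8, 109.9, 0.0, 117.6, 114.8, 0.0, 0.0, 44.1, 88.2, 0.0.
Season total = 1095.5 DD.
Complete generations = ⌊1095.5 / 150⌋ = 7.

7 generations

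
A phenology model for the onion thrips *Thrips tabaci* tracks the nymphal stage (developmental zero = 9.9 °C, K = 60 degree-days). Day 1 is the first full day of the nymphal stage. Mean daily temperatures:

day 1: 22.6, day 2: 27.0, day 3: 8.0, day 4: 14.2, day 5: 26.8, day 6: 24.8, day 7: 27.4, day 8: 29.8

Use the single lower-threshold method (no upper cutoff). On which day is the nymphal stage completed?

day 6

Daily DD above 9.9 °C: 12.7, 17.1, 0.0, 4.3, 16.9, 14.9, 17.5, 19.9.
Cumulative: 12.7, 29.8, 29.8, 34.1, 51.0, 65.9, 83.4, 103.3.
The total first reaches 60 DD on day 6.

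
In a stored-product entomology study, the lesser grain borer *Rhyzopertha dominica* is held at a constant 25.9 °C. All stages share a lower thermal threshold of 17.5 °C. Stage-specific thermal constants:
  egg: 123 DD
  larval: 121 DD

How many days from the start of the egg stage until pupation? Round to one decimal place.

29.0 days

Daily accumulation at 25.9 °C = 25.9 − 17.5 = 8.4 DD/day.
Total K = 123 + 121 = 244 DD.
Total duration = 244 / 8.4 = 29.048 ≈ 29.0 days.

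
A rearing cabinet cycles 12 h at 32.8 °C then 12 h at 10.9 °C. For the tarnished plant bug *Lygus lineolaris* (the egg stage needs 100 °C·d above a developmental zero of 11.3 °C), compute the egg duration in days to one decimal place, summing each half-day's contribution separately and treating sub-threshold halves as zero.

9.3 days

Day half: max(0, 32.8 − 11.3) × 0.5 = 21.5 × 0.5 = 10.75 DD.
Night half: max(0, 10.9 − 11.3) × 0.5 = 0.0 × 0.5 = 0.00 DD.
Per 24 h: 10.75 DD/day.
Duration = 100 / 10.75 = 9.302 ≈ 9.3 days.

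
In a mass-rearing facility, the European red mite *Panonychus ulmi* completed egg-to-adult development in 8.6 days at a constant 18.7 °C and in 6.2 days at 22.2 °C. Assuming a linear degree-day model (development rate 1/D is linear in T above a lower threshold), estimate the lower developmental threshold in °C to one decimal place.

Linear rate model ⇒ the product D·(T − T_b) is constant across temperatures.
8.6·(18.7 − T_b) = 6.2·(22.2 − T_b)
T_b = (8.6·18.7 − 6.2·22.2) / (8.6 − 6.2) = 23.18 / 2.4 = 9.658 °C ≈ 9.7 °C.

9.7 °C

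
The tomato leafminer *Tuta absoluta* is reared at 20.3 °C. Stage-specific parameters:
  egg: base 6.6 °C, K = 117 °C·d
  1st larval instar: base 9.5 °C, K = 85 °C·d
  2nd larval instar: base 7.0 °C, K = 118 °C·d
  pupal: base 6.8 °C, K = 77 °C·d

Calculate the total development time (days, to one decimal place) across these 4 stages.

egg: 117 / (20.3 − 6.6) = 117 / 13.7 = 8.540 d.
1st larval instar: 85 / (20.3 − 9.5) = 85 / 10.8 = 7.870 d.
2nd larval instar: 118 / (20.3 − 7.0) = 118 / 13.3 = 8.872 d.
pupal: 77 / (20.3 − 6.8) = 77 / 13.5 = 5.704 d.
Sum = 30.986 ≈ 31.0 days.

31.0 days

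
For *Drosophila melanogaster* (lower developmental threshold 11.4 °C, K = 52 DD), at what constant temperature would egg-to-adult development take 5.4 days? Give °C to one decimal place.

21.0 °C

Required daily accumulation = 52 / 5.4 = 9.630 DD/day.
T = T_base + 9.630 = 11.4 + 9.630 = 21.030 ≈ 21.0 °C.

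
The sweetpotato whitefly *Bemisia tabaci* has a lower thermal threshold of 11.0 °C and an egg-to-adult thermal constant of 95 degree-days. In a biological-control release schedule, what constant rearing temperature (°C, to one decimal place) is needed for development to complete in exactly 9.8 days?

Required daily accumulation = 95 / 9.8 = 9.694 DD/day.
T = T_base + 9.694 = 11.0 + 9.694 = 20.694 ≈ 20.7 °C.

20.7 °C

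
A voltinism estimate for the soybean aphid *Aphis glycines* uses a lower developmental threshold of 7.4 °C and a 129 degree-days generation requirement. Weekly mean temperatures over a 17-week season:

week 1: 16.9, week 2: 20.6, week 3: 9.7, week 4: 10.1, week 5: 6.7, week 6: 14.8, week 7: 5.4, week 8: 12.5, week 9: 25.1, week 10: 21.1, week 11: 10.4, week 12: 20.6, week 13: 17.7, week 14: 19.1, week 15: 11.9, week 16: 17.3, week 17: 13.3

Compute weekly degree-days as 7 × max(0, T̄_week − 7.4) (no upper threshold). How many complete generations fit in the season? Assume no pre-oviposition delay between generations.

Weekly DD (7 × max(0, T̄ − 7.4)): 66.5, 92.4, 16.1, 18.9, 0.0, 51.8, 0.0, 35.7, 123.9, 95.9, 21.0, 92.4, 72.1, 81.9, 31.5, 69.3, 41.3.
Season total = 910.7 DD.
Complete generations = ⌊910.7 / 129⌋ = 7.

7 generations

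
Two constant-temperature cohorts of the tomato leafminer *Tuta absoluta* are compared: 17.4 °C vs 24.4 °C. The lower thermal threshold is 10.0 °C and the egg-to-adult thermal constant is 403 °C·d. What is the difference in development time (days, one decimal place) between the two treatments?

26.5 days

At 17.4 °C: 403 / (17.4 − 10.0) = 403 / 7.4 = 54.459 d.
At 24.4 °C: 403 / (24.4 − 10.0) = 403 / 14.4 = 27.986 d.
Difference = |54.459 − 27.986| = 26.473 ≈ 26.5 days.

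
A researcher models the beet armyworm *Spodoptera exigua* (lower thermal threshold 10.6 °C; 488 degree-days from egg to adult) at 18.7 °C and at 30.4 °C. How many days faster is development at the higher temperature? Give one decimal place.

35.6 days

At 18.7 °C: 488 / (18.7 − 10.6) = 488 / 8.1 = 60.247 d.
At 30.4 °C: 488 / (30.4 − 10.6) = 488 / 19.8 = 24.646 d.
Difference = |60.247 − 24.646| = 35.600 ≈ 35.6 days.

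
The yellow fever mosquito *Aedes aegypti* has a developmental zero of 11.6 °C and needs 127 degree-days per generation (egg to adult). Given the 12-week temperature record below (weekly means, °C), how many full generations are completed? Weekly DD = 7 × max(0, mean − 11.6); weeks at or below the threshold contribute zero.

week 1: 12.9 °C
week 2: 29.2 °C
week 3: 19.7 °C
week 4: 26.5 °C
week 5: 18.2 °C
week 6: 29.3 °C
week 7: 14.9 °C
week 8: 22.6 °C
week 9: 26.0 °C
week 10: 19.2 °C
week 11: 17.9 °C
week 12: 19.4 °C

Weekly DD (7 × max(0, T̄ − 11.6)): 9.1, 123.2, 56.7, 104.3, 46.2, 123.9, 23.1, 77.0, 100.8, 53.2, 44.1, 54.6.
Season total = 816.2 DD.
Complete generations = ⌊816.2 / 127⌋ = 6.

6 generations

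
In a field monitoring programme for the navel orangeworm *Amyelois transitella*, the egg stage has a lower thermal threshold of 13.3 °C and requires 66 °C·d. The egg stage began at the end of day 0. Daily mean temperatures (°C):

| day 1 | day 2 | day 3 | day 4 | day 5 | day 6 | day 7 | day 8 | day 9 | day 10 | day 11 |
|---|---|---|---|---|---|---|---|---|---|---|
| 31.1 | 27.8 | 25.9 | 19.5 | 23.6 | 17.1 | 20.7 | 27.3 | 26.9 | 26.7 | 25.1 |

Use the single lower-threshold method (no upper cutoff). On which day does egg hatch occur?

Daily DD above 13.3 °C: 17.8, 14.5, 12.6, 6.2, 10.3, 3.8, 7.4, 14.0, 13.6, 13.4, 11.8.
Cumulative: 17.8, 32.3, 44.9, 51.1, 61.4, 65.2, 72.6, 86.6, 100.2, 113.6, 125.4.
The total first reaches 66 DD on day 7.

day 7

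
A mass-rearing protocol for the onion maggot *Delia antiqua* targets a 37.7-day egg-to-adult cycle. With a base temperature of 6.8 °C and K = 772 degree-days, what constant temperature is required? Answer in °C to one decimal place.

27.3 °C

Required daily accumulation = 772 / 37.7 = 20.477 DD/day.
T = T_base + 20.477 = 6.8 + 20.477 = 27.277 ≈ 27.3 °C.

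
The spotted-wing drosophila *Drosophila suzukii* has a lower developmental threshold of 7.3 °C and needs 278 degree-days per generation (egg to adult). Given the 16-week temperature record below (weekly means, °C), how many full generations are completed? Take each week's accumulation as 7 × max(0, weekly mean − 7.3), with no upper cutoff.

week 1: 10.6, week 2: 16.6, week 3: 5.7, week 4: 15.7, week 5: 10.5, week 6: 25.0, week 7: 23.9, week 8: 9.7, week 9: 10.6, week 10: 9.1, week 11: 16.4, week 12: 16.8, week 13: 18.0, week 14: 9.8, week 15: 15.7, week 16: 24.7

Weekly DD (7 × max(0, T̄ − 7.3)): 23.1, 65.1, 0.0, 58.8, 22.4, 123.9, 116.2, 16.8, 23.1, 12.6, 63.7, 66.5, 74.9, 17.5, 58.8, 121.8.
Season total = 865.2 DD.
Complete generations = ⌊865.2 / 278⌋ = 3.

3 generations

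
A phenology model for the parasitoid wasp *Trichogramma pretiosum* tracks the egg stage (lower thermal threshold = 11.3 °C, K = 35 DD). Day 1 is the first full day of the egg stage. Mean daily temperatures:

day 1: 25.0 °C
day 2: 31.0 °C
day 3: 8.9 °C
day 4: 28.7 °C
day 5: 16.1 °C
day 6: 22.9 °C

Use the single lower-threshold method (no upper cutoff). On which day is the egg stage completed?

day 4

Daily DD above 11.3 °C: 13.7, 19.7, 0.0, 17.4, 4.8, 11.6.
Cumulative: 13.7, 33.4, 33.4, 50.8, 55.6, 67.2.
The total first reaches 35 DD on day 4.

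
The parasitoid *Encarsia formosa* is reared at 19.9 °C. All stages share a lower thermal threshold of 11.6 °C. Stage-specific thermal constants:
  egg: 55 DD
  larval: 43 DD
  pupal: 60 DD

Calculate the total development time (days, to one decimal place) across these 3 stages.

Daily accumulation at 19.9 °C = 19.9 − 11.6 = 8.3 DD/day.
Total K = 55 + 43 + 60 = 158 DD.
Total duration = 158 / 8.3 = 19.036 ≈ 19.0 days.

19.0 days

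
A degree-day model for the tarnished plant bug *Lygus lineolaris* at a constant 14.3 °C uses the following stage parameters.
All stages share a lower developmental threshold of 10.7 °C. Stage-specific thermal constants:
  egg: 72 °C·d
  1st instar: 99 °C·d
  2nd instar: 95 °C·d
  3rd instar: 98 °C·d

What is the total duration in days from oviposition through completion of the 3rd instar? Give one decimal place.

101.1 days

Daily accumulation at 14.3 °C = 14.3 − 10.7 = 3.6 DD/day.
Total K = 72 + 99 + 95 + 98 = 364 DD.
Total duration = 364 / 3.6 = 101.111 ≈ 101.1 days.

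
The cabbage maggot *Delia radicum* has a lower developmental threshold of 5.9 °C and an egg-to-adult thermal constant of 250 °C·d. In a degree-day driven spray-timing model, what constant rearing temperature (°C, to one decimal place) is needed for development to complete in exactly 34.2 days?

13.2 °C

Required daily accumulation = 250 / 34.2 = 7.310 DD/day.
T = T_base + 7.310 = 5.9 + 7.310 = 13.210 ≈ 13.2 °C.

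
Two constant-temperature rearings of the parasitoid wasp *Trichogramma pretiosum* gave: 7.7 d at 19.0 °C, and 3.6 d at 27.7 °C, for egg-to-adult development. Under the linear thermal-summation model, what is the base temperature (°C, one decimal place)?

11.4 °C

Equal thermal constants: D₁(T₁ − T_b) = D₂(T₂ − T_b).
7.7·(19.0 − T_b) = 3.6·(27.7 − T_b)
T_b = (7.7·19.0 − 3.6·27.7) / (7.7 − 3.6) = 46.58 / 4.1 = 11.361 °C ≈ 11.4 °C.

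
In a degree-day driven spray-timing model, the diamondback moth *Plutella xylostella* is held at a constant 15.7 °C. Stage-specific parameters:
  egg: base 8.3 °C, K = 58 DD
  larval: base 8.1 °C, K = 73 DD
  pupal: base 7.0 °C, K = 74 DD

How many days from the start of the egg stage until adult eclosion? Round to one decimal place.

egg: 58 / (15.7 − 8.3) = 58 / 7.4 = 7.838 d.
larval: 73 / (15.7 − 8.1) = 73 / 7.6 = 9.605 d.
pupal: 74 / (15.7 − 7.0) = 74 / 8.7 = 8.506 d.
Sum = 25.949 ≈ 25.9 days.

25.9 days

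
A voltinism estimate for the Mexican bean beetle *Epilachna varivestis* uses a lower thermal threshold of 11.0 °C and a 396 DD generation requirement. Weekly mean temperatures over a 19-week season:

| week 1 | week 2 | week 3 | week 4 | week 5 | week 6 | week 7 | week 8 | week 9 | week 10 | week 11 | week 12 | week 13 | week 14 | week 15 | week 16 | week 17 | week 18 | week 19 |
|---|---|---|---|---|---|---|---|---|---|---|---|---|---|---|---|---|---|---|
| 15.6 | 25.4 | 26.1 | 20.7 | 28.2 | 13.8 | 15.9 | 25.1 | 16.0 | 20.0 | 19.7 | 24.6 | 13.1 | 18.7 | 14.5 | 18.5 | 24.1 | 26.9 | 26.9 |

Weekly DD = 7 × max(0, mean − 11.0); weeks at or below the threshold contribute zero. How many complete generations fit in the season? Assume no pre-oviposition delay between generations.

Weekly DD (7 × max(0, T̄ − 11.0)): 32.2, 100.8, 105.7, 67.9, 120.4, 19.6, 34.3, 98.7, 35.0, 63.0, 60.9, 95.2, 14.7, 53.9, 24.5, 52.5, 91.7, 111.3, 111.3.
Season total = 1293.6 DD.
Complete generations = ⌊1293.6 / 396⌋ = 3.

3 generations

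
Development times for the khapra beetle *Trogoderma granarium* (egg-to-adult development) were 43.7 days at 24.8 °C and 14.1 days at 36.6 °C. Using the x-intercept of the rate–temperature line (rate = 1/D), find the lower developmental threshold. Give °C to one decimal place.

19.2 °C

Equal thermal constants: D₁(T₁ − T_b) = D₂(T₂ − T_b).
43.7·(24.8 − T_b) = 14.1·(36.6 − T_b)
T_b = (43.7·24.8 − 14.1·36.6) / (43.7 − 14.1) = 567.70 / 29.6 = 19.179 °C ≈ 19.2 °C.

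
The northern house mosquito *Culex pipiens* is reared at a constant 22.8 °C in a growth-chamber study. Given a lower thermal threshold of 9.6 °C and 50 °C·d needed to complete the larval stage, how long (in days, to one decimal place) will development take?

3.8 days

Daily accumulation = 22.8 − 9.6 = 13.2 DD/day.
Duration = 50 / 13.2 = 3.788 ≈ 3.8 days.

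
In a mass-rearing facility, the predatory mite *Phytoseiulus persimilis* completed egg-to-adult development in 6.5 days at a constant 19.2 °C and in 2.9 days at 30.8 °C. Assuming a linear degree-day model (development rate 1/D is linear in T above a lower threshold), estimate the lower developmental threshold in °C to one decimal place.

Equal thermal constants: D₁(T₁ − T_b) = D₂(T₂ − T_b).
6.5·(19.2 − T_b) = 2.9·(30.8 − T_b)
T_b = (6.5·19.2 − 2.9·30.8) / (6.5 − 2.9) = 35.48 / 3.6 = 9.856 °C ≈ 9.9 °C.

9.9 °C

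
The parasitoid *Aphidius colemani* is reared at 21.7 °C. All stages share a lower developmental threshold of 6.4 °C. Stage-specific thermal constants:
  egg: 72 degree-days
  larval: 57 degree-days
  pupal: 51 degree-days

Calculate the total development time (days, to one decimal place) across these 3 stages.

11.8 days

Daily accumulation at 21.7 °C = 21.7 − 6.4 = 15.3 DD/day.
Total K = 72 + 57 + 51 = 180 DD.
Total duration = 180 / 15.3 = 11.765 ≈ 11.8 days.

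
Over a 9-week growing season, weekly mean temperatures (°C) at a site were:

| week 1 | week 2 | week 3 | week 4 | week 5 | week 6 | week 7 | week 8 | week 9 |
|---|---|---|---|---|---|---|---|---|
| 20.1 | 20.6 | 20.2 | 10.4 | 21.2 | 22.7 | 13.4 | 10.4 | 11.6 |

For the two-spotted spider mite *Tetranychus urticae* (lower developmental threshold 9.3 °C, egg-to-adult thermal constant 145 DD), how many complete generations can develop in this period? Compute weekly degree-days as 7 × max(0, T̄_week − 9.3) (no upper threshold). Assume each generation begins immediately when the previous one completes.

Weekly DD (7 × max(0, T̄ − 9.3)): 75.6, 79.1, 76.3, 7.7, 83.3, 93.8, 28.7, 7.7, 16.1.
Season total = 468.3 DD.
Complete generations = ⌊468.3 / 145⌋ = 3.

3 generations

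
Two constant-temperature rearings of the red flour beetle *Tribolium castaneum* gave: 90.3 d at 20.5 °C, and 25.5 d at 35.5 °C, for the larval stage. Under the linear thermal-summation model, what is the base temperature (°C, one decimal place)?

14.6 °C

Under the model K = D·(T − T_b), so D₁·(T₁ − T_b) = D₂·(T₂ − T_b).
90.3·(20.5 − T_b) = 25.5·(35.5 − T_b)
T_b = (90.3·20.5 − 25.5·35.5) / (90.3 − 25.5) = 945.90 / 64.8 = 14.597 °C ≈ 14.6 °C.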